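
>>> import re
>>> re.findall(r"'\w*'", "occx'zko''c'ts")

["'zko'", "'c'"]

`findall` yields the raw match text (2 of them) because the pattern has no groups.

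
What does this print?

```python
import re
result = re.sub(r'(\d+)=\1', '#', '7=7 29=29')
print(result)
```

# #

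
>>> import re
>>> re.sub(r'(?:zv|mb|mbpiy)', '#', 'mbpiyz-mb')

'#piyz-#'

The regex engine tests alternatives in the order written; an earlier branch that matches wins even if a later one would match more.
Matches: at [0:2] → 'mb'; at [7:9] → 'mb'.
`sub` substitutes '#' at each match site.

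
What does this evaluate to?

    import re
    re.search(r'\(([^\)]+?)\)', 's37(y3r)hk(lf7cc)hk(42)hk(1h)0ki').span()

The match spans [3:8] → '(y3r)'.

(3, 8)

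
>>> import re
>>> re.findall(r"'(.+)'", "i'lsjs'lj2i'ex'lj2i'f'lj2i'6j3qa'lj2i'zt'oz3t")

["lsjs'lj2i'ex'lj2i'f'lj2i'6j3qa'lj2i'zt"]

Scanning left to right: at [1:41] match "'lsjs'lj2i'ex'lj2i'f'lj2i'6j3qa'lj2i'zt'", group 1 = "lsjs'lj2i'ex'lj2i'f'lj2i'6j3qa'lj2i'zt".
Because there's exactly one group, `findall` drops the full match and keeps group 1 from the one hit.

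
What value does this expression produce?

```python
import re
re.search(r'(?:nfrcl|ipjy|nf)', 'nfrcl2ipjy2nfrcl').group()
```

'nfrcl'

The regex engine tests alternatives in the order written; an earlier branch that matches wins even if a later one would match more.
The match spans [0:5] → 'nfrcl'.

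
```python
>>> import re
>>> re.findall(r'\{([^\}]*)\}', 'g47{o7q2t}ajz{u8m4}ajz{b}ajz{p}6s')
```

Because there's exactly one group, `findall` drops the full match and keeps group 1 from each hit.

['o7q2t', 'u8m4', 'b', 'p']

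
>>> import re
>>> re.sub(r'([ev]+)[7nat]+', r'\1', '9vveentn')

The pattern matches one or more of one of [ev] (captured); then one or more of one of [7nat].
Each match is replaced using the text its own group 1 captured.

'9vvee'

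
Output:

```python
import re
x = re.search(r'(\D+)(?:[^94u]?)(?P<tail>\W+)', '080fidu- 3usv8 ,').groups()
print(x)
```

('fidu-', ' ')

The pattern matches one or more of a non-digit (captured); then optionally any character except [94u] (non-capturing group); then one or more of a non-word character (captured as 'tail').
`re.search` tries every starting position until one works.
The match spans [3:9] → 'fidu- '.
Captured: group 1 = 'fidu-', group 2 = ' '.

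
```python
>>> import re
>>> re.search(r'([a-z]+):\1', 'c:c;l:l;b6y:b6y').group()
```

`\1` is not a pattern — it's the concrete string captured by group 1, re-applied verbatim.
`search` walks the string left to right and returns the first match it finds.
The match spans [0:3] → 'c:c'.
Captured: group 1 = 'c'.

'c:c'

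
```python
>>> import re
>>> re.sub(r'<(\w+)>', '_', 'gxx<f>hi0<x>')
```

'gxx_hi0_'

Matches: at [3:6] → '<f>'; at [9:12] → '<x>'.
`sub` substitutes '_' at each match site.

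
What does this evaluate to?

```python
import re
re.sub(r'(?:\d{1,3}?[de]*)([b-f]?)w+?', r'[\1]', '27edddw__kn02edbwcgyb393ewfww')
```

'[]__kn[b]cgyb[]fww'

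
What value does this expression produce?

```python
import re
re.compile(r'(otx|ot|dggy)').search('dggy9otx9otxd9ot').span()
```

(0, 4)

The match spans [0:4] → 'dggy'.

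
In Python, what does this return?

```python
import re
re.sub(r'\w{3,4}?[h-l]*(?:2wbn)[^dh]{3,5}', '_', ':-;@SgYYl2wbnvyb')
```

`sub` substitutes '_' at each match site.

':-;@_'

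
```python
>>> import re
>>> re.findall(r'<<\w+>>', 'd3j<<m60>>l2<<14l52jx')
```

['<<m60>>']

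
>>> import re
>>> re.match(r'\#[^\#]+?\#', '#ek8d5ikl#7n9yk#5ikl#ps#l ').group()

`re.match` only tries the pattern at the start of the string.
The match spans [0:10] → '#ek8d5ikl#'.

'#ek8d5ikl#'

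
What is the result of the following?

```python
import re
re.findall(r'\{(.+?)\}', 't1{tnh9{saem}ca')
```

['tnh9{saem']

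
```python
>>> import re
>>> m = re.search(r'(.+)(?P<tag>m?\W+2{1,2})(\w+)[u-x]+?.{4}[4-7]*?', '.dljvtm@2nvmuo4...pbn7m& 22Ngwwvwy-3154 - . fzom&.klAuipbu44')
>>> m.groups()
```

The match spans [0:37] → '.dljvtm@2nvmuo4...pbn7m& 22Ngwwvwy-31'.
Captured: group 1 = '.dljvtm@2nvmuo4...pbn7m&', group 2 = ' 22', group 3 = 'Ngwwv'.

('.dljvtm@2nvmuo4...pbn7m&', ' 22', 'Ngwwv')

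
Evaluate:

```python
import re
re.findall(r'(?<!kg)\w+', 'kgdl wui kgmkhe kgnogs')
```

`(?!…)`/`(?<!…)` only lets a position through if the neighbouring text does NOT match; no characters are consumed.
Scanning left to right: at [0:4] → 'kgdl'; at [5:8] → 'wui'; at [9:15] → 'kgmkhe'; at [16:22] → 'kgnogs'.
No capturing groups, so `findall` returns the 4 full match strings.

['kgdl', 'wui', 'kgmkhe', 'kgnogs']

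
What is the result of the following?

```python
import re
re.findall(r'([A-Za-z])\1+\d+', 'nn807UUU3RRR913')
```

A backreference is literal: `\1` must see the identical characters the first group matched.
Matches: at [0:5] match 'nn807', group 1 = 'n'; at [5:9] match 'UUU3', group 1 = 'U'; at [9:15] match 'RRR913', group 1 = 'R'.
Because there's exactly one group, `findall` drops the full match and keeps group 1 from each hit.

['n', 'U', 'R']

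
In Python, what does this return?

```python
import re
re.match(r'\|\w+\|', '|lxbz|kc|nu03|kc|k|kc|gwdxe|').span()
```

With `match`, the pattern is implicitly anchored at the beginning.
The match spans [0:6] → '|lxbz|'.

(0, 6)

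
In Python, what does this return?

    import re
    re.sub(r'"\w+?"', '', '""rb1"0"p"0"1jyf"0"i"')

'"000'

Matches: at [1:6] → '"rb1"'; at [7:10] → '"p"'; at [11:17] → '"1jyf"'; at [18:21] → '"i"'.
`sub` substitutes '' at each match site.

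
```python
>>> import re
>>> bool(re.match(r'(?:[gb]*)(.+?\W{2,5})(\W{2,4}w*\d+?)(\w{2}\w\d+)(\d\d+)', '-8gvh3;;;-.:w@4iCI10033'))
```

False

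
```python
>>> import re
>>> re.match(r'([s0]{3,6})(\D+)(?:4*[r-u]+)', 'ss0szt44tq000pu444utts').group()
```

`match` is anchored at position 0; if the pattern doesn't fit there, it returns None.
The match spans [0:9] → 'ss0szt44t'.

'ss0szt44t'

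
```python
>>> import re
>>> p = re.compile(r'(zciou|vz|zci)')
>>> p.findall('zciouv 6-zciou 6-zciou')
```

['zciou', 'zciou', 'zciou']

Alternation tries branches left to right and keeps the first one that lets the overall match succeed at that position.
Matches: at [0:5] match 'zciou', group 1 = 'zciou'; at [9:14] match 'zciou', group 1 = 'zciou'; at [17:22] match 'zciou', group 1 = 'zciou'.
`findall` collects group 1 from each match (3 total).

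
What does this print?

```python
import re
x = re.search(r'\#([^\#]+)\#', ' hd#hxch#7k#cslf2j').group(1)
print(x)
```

hxch

`search` walks the string left to right and returns the first match it finds.
The match spans [3:9] → '#hxch#'.
Captured: group 1 = 'hxch'.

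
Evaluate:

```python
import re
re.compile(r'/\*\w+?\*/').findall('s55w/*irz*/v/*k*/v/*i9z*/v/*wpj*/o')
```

['/*irz*/', '/*k*/', '/*i9z*/', '/*wpj*/']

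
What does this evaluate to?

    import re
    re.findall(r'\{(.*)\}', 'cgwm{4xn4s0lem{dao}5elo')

['4xn4s0lem{dao']

One capturing group, so `findall` returns just the captured substring from the one match — 1 in all.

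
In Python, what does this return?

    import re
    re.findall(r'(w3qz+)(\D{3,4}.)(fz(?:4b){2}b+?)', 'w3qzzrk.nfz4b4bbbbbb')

[('w3qzz', 'rk.n', 'fz4b4bb')]

A `+?`/`*?`/`{m,n}?` starts at its minimum and grows only as far as needed for what follows to match.
Multiple groups make `findall` return tuples — one 3-tuple for the one match.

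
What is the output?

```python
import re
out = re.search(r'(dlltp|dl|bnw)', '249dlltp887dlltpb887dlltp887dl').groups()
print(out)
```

('dlltp',)

The match spans [3:8] → 'dlltp'.
Captured: group 1 = 'dlltp'.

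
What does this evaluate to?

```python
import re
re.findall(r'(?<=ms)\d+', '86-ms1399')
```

['1399']

The positive lookaround only admits positions where the adjacent text matches; those characters stay outside the span.
Since nothing is captured, `findall` lists the 1 matched substring directly.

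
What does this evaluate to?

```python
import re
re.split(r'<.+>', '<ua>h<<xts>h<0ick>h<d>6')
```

Matches to split on: at [0:22] → '<ua>h<<xts>h<0ick>h<d>'.
Splitting on the pattern gives 2 pieces.

['', '6']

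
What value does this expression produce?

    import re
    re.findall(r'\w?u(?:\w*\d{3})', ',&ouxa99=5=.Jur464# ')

['Jur464']

Pattern: optionally a word character, then a literal 'u'; then zero or more of a word character, then exactly 3 of a digit (non-capturing group).
Walking the string: at [12:18] → 'Jur464'.
No capturing groups, so `findall` returns the 1 full match string.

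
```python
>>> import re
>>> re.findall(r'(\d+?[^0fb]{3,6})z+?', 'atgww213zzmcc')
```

['213z']

Pattern: one or more of a digit (lazy), then 3 to 6 of any character except [0fb] (captured); then one or more of a literal 'z' (lazy).
One capturing group, so `findall` returns just the captured substring from the one match — 1 in all.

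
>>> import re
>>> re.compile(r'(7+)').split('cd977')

This matches one or more of a literal '7' (captured).
Matches to split on: at [3:5] → '77'.
With a capturing group present, the delimiter's captured portion is kept in the result list.

['cd9', '77', '']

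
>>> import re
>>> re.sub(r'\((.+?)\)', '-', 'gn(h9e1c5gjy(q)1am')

'gn-1am'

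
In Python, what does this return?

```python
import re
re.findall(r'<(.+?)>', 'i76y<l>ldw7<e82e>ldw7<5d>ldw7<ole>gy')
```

A non-greedy quantifier consumes as few characters as it can — just enough that the remainder of the pattern still matches from where it stops; whatever follows it matches normally.
Matches: at [4:7] match '<l>', group 1 = 'l'; at [11:17] match '<e82e>', group 1 = 'e82e'; at [21:25] match '<5d>', group 1 = '5d'; at [29:34] match '<ole>', group 1 = 'ole'.
Because there's exactly one group, `findall` drops the full match and keeps group 1 from each hit.

['l', 'e82e', '5d', 'ole']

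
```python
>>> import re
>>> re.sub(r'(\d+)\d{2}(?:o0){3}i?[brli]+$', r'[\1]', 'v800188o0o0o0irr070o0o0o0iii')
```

'v800188o0o0o0irr[0]'

Pattern: one or more of a digit (captured); then exactly 2 of a digit, then the literal 'o0' repeated 3 times; then optionally the literal 'i', then one or more of one of [brli]; then anchored at the end.
The replacement refers to a captured group, so each match is rewritten using its own captured text.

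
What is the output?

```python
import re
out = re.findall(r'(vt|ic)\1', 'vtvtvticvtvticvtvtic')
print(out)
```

A backreference is literal: `\1` must see the identical characters the first group matched.
Matches: at [0:4] match 'vtvt', group 1 = 'vt'; at [8:12] match 'vtvt', group 1 = 'vt'; at [14:18] match 'vtvt', group 1 = 'vt'.
Because there's exactly one group, `findall` drops the full match and keeps group 1 from each hit.

['vt', 'vt', 'vt']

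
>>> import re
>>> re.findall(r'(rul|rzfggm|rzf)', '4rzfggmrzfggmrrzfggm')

['rzfggm', 'rzfggm', 'rzfggm']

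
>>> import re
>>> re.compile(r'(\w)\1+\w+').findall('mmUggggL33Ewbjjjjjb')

`\1` has to match the exact text group 1 already captured.
Walking the string: at [0:19] match 'mmUggggL33Ewbjjjjjb', group 1 = 'm'.
With a single group, `findall` returns only what that group captured — 1 item.

['m']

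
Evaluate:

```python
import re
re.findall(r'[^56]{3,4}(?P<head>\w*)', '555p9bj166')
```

['166']

With a single group, `findall` returns only what that group captured — 1 item.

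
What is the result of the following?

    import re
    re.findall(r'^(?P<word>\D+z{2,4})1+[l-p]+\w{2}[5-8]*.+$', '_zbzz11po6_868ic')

['_zbzz']

The pattern matches anchored at the start of the string; then one or more of a non-digit, then 2 to 4 of a literal 'z' (captured as 'word'); then one or more of a literal '1'; then one or more of a character in [l-p]; then exactly 2 of a word character, then zero or more of a character in [5-8], then one or more of any character; then anchored at the end.
One capturing group, so `findall` returns just the captured substring from the one match — 1 in all.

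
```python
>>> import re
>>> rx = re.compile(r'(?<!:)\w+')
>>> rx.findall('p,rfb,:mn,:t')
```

The negative lookaround is zero-width — it rules out positions where the adjacent text would match, without consuming anything.
Scanning left to right: at [0:1] → 'p'; at [2:5] → 'rfb'; at [8:9] → 'n'.
`findall` yields the raw match text (3 of them) because the pattern has no groups.

['p', 'rfb', 'n']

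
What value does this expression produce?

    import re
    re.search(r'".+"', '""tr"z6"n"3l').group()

`search` walks the string left to right and returns the first match it finds.
The match spans [0:10] → '""tr"z6"n"'.

'""tr"z6"n"'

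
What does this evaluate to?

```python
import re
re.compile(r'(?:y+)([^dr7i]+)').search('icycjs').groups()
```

('cjs',)

The match spans [2:6] → 'ycjs'.
Captured: group 1 = 'cjs'.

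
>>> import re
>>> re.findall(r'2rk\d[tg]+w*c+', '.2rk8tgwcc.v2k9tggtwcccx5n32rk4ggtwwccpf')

['2rk8tgwcc', '2rk4ggtwwcc']

This matches the literal '2rk', then a digit; then one or more of one of [tg]; then zero or more of a literal 'w', then one or more of the literal 'c'.
Matches: at [1:10] → '2rk8tgwcc'; at [27:38] → '2rk4ggtwwcc'.
Since nothing is captured, `findall` lists the 2 matched substrings directly.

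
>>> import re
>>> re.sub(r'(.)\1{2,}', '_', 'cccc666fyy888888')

`\1` has to match the exact text group 1 already captured.
Matches: at [0:4] → 'cccc'; at [4:7] → '666'; at [10:16] → '888888'.
`sub` substitutes '_' at each match site.

'__fyy_'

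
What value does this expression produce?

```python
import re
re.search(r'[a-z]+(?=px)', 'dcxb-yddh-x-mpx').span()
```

Lookahead/lookbehind check context without consuming it, so the matched span excludes the asserted characters.
`re.search` scans for the first position where the pattern succeeds.
The match spans [12:13] → 'm'.

(12, 13)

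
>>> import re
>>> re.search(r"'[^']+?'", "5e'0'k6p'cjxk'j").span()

(2, 5)

`re.search` scans for the first position where the pattern succeeds.
The match spans [2:5] → "'0'".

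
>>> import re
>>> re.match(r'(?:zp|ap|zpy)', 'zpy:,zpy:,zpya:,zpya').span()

(0, 2)

`match` is anchored at position 0; if the pattern doesn't fit there, it returns None.
The match spans [0:2] → 'zp'.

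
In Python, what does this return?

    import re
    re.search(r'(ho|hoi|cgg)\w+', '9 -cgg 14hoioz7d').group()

'hoioz7d'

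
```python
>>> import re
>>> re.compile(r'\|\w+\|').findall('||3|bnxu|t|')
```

['|3|', '|t|']

No capturing groups, so `findall` returns the 2 full match strings.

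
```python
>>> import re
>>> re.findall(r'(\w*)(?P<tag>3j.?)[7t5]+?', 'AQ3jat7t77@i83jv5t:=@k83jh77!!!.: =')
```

[('AQ', '3ja'), ('i8', '3jv'), ('k8', '3jh')]

2 groups means each result is a tuple of 2 captured strings — 3 here.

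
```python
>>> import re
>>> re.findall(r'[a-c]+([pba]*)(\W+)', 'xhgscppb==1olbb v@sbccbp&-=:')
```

[('ppb', '=='), ('', ' '), ('p', '&-=:')]

The pattern matches one or more of a character in [a-c]; then zero or more of one of [pba] (captured); then one or more of a non-word character (captured).
`findall` packs the 2 group values into a tuple for every match.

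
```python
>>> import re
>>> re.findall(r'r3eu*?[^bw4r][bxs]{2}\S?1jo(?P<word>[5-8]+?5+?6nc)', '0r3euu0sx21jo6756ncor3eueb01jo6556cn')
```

['6756nc']

One capturing group, so `findall` returns just the captured substring from the one match — 1 in all.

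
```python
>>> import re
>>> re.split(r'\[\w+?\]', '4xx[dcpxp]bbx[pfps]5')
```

['4xx', 'bbx', '5']

Matches to split on: at [3:10] → '[dcpxp]'; at [13:19] → '[pfps]'.
`split` removes every match and returns the 3 fragments in between.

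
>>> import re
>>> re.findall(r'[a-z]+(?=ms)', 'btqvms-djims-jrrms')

The positive lookaround only admits positions where the adjacent text matches; those characters stay outside the span.
No capturing groups, so `findall` returns the 3 full match strings.

['btqv', 'dji', 'jrr']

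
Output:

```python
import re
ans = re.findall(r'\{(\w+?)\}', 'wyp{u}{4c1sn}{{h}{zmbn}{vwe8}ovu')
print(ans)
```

['u', '4c1sn', 'h', 'zmbn', 'vwe8']

Walking the string: at [3:6] match '{u}', group 1 = 'u'; at [6:13] match '{4c1sn}', group 1 = '4c1sn'; at [14:17] match '{h}', group 1 = 'h'; at [17:23] match '{zmbn}', group 1 = 'zmbn'; at [23:29] match '{vwe8}', group 1 = 'vwe8'.
`findall` collects group 1 from each match (5 total).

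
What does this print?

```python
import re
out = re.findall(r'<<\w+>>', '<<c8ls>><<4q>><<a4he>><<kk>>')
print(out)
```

Walking the string: at [0:8] → '<<c8ls>>'; at [8:14] → '<<4q>>'; at [14:22] → '<<a4he>>'; at [22:28] → '<<kk>>'.
With no groups in the pattern, `findall` gives back each whole match — 4 here.

['<<c8ls>>', '<<4q>>', '<<a4he>>', '<<kk>>']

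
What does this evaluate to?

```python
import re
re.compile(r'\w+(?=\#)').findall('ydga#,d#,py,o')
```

['ydga', 'd']

Lookahead/lookbehind check context without consuming it, so the matched span excludes the asserted characters.
No capturing groups, so `findall` returns the 2 full match strings.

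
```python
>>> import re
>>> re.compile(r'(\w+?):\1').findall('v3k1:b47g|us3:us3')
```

A backreference is literal: `\1` must see the identical characters the first group matched.
Scanning left to right: at [10:17] match 'us3:us3', group 1 = 'us3'.
Because there's exactly one group, `findall` drops the full match and keeps group 1 from the one hit.

['us3']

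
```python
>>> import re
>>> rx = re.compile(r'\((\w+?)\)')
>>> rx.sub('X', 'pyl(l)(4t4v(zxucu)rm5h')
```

'pylX(4t4vXrm5h'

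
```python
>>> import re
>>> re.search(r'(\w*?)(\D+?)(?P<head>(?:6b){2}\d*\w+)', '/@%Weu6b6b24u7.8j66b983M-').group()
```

This matches zero or more of a word character (lazy) (captured); then one or more of a non-digit (lazy) (captured); then the literal '6b' repeated 2 times, then zero or more of a digit, then one or more of a word character (captured as 'head').
`re.search` scans for the first position where the pattern succeeds.
The match spans [0:14] → '/@%Weu6b6b24u7'.
Captured: group 1 = '', group 2 = '/@%Weu', group 3 = '6b6b24u7'.

'/@%Weu6b6b24u7'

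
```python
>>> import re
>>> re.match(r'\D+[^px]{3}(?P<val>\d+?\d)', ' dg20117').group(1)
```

'17'

This matches one or more of a non-digit; then exactly 3 of any character except [px]; then one or more of a digit (lazy), then a digit (captured as 'val').
`re.match` won't scan ahead — the pattern has to work from the very first character.
The match spans [0:8] → ' dg20117'.
Captured: group 1 = '17'.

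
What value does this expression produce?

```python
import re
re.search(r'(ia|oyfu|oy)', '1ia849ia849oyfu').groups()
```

('ia',)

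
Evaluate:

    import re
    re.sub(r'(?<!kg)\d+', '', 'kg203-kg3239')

A negative assertion filters positions out without eating any characters.
Every occurrence is swapped for ''.

'kg2-kg3'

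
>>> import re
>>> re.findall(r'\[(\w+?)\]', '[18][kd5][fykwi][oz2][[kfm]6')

['18', 'kd5', 'fykwi', 'oz2', 'kfm']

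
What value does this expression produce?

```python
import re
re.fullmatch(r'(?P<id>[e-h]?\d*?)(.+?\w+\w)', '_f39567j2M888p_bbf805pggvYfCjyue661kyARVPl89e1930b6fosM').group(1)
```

The pattern matches optionally a character in [e-h], then zero or more of a digit (lazy) (captured as 'id'); then one or more of any character (lazy), then one or more of a word character, then a word character (captured).
For `fullmatch`, every character of the input must be accounted for by the pattern.
The match spans [0:55] → '_f39567j2M888p_bbf805pggvYfCjyue661kyARVPl89e1930b6fosM'.
Captured: group 1 = '', group 2 = '_f39567j2M888p_bbf805pggvYfCjyue661kyARVPl89e1930b6fosM'.

''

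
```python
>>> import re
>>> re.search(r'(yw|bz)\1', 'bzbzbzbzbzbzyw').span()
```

(0, 4)

A backreference is literal: `\1` must see the identical characters the first group matched.
`search` walks the string left to right and returns the first match it finds.
The match spans [0:4] → 'bzbz'.
Captured: group 1 = 'bz'.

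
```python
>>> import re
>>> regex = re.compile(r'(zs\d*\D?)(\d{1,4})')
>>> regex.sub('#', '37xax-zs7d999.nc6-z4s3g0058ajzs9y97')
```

'37xax-#.nc6-z4s3g0058aj#'

`sub` substitutes '#' at each match site.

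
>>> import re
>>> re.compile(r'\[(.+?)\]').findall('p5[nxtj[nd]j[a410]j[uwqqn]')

['nxtj[nd', 'a410', 'uwqqn']

Walking the string: at [2:11] match '[nxtj[nd]', group 1 = 'nxtj[nd'; at [12:18] match '[a410]', group 1 = 'a410'; at [19:26] match '[uwqqn]', group 1 = 'uwqqn'.
`findall` collects group 1 from each match (3 total).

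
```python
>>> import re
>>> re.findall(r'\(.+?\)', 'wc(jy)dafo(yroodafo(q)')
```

['(jy)', '(yroodafo(q)']

Lazy quantifiers expand one character at a time until the remainder of the pattern can match.
Scanning left to right: at [2:6] → '(jy)'; at [10:22] → '(yroodafo(q)'.
No capturing groups, so `findall` returns the 2 full match strings.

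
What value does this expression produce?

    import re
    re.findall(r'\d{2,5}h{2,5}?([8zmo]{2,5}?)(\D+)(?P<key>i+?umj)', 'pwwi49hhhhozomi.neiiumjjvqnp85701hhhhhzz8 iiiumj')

The pattern matches 2 to 5 of a digit, then 2 to 5 of a literal 'h' (lazy); then 2 to 5 of one of [8zmo] (lazy) (captured); then one or more of a non-digit (captured); then one or more of a literal 'i' (lazy), then the literal 'umj' (captured as 'key').
Because the quantifier is non-greedy, it stops expanding at the earliest point where the rest of the pattern can succeed.
Walking the string: at [4:23] match '49hhhhozomi.neiiumj', groups = ('oz', 'omi.nei', 'iumj'); at [28:48] match '85701hhhhhzz8 iiiumj', groups = ('zz8', ' ii', 'iumj').
`findall` packs the 3 group values into a tuple for every match.

[('oz', 'omi.nei', 'iumj'), ('zz8', ' ii', 'iumj')]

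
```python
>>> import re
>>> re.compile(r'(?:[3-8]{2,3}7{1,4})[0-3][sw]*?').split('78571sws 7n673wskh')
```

['', 'sws 7n673wskh']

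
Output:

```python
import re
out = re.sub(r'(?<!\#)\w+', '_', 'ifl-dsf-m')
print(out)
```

_-_-_

The negative lookahead/lookbehind blocks any match where the forbidden context is present.
`sub` substitutes '_' at each match site.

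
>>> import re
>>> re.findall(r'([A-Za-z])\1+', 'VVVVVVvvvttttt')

['V', 'v', 't']

`\1` has to match the exact text group 1 already captured.
Matches: at [0:6] match 'VVVVVV', group 1 = 'V'; at [6:9] match 'vvv', group 1 = 'v'; at [9:14] match 'ttttt', group 1 = 't'.
One capturing group, so `findall` returns just the captured substring from each match — 3 in all.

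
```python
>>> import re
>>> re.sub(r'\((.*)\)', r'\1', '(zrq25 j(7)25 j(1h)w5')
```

'zrq25 j(7)25 j(1hw5'

Matches: at [0:19] → '(zrq25 j(7)25 j(1h)'.
The replacement refers to a captured group, so each match is rewritten using its own captured text.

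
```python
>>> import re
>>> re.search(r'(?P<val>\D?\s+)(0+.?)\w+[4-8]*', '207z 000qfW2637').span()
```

(3, 15)

Pattern: optionally a non-digit, then one or more of whitespace (captured as 'val'); then one or more of a literal '0', then optionally any character (captured); then one or more of a word character, then zero or more of a character in [4-8].
The match spans [3:15] → 'z 000qfW2637'.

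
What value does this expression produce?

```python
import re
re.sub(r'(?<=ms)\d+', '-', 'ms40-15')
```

Lookahead/lookbehind check context without consuming it, so the matched span excludes the asserted characters.
Matches: at [2:4] → '40'.
`sub` substitutes '-' at each match site.

'ms--15'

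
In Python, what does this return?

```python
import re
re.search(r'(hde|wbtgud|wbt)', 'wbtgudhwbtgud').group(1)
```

'wbtgud'

The match spans [0:6] → 'wbtgud'.
Captured: group 1 = 'wbtgud'.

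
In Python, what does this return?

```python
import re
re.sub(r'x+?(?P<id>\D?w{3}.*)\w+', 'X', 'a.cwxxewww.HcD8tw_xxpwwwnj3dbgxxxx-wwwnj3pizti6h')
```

The pattern matches one or more of a literal 'x' (lazy); then optionally a non-digit, then exactly 3 of a literal 'w', then zero or more of any character (captured as 'id'); then one or more of a word character.
Matches: at [4:48] → 'xxewww.HcD8tw_xxpwwwnj3dbgxxxx-wwwnj3pizti6h'.
`sub` substitutes 'X' at each match site.

'a.cwX'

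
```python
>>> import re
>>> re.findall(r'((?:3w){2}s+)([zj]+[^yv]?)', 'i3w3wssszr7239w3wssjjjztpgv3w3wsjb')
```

The pattern matches the literal '3w' repeated 2 times, then one or more of the literal 's' (captured); then one or more of one of [zj], then optionally any character except [yv] (captured).
Walking the string: at [1:10] match '3w3wssszr', groups = ('3w3wsss', 'zr'); at [27:34] match '3w3wsjb', groups = ('3w3ws', 'jb').
`findall` packs the 2 group values into a tuple for every match.

[('3w3wsss', 'zr'), ('3w3ws', 'jb')]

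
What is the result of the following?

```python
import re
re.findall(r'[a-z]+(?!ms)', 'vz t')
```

['vz', 't']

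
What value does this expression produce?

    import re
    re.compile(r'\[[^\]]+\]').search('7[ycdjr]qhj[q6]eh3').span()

`re.search` tries every starting position until one works.
The match spans [1:8] → '[ycdjr]'.

(1, 8)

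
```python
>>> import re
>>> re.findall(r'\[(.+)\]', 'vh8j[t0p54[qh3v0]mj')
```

['t0p54[qh3v0']

Scanning left to right: at [4:17] match '[t0p54[qh3v0]', group 1 = 't0p54[qh3v0'.
Because there's exactly one group, `findall` drops the full match and keeps group 1 from the one hit.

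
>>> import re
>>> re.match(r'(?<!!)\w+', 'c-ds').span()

(0, 1)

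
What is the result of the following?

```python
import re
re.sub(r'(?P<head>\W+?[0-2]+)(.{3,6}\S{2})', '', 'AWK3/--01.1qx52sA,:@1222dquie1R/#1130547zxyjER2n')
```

'AWK3jER2n'

This matches one or more of a non-word character (lazy), then one or more of a character in [0-2] (captured as 'head'); then 3 to 6 of any character, then exactly 2 of a non-whitespace character (captured).
Matches: at [4:17] → '/--01.1qx52sA'; at [17:32] → ',:@1222dquie1R/'; at [32:43] → '#1130547zxy'.
Every occurrence is swapped for ''.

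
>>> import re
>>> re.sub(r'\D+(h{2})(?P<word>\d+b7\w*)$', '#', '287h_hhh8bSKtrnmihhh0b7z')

Each match is replaced by '#'.

'287h_hhh8#'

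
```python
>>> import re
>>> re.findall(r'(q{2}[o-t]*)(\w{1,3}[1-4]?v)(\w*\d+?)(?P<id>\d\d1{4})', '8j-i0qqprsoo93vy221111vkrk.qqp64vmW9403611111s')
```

[('qqp', '64v', 'mW9403', '611111')]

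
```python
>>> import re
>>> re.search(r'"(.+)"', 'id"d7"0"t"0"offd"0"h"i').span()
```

(2, 21)

The match spans [2:21] → '"d7"0"t"0"offd"0"h"'.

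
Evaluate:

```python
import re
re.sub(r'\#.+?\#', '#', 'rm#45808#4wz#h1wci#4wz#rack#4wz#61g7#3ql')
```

The `?` after the quantifier makes it lazy — it takes as little as possible before letting the rest of the pattern try.
Matches: at [2:9] → '#45808#'; at [12:19] → '#h1wci#'; at [22:28] → '#rack#'; at [31:37] → '#61g7#'.
`sub` substitutes '#' at each match site.

'rm#4wz#4wz#4wz#3ql'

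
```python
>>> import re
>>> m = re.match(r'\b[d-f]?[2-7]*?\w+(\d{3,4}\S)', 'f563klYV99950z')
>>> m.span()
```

The pattern matches a word boundary (`\b`, zero-width); then optionally a character in [d-f], then zero or more of a character in [2-7] (lazy), then one or more of a word character; then 3 to 4 of a digit, then a non-whitespace character (captured).
With `match`, the pattern is implicitly anchored at the beginning.
The match spans [0:14] → 'f563klYV99950z'.
Captured: group 1 = '950z'.

(0, 14)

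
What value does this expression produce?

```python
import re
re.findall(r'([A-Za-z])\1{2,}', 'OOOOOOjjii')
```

['O']

The backreference `\1` re-matches whatever the first group consumed, character for character.
Matches: at [0:6] match 'OOOOOO', group 1 = 'O'.
With a single group, `findall` returns only what that group captured — 1 item.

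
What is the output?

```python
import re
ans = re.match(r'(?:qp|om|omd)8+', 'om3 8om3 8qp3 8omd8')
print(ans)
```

`re.match` only tries the pattern at the start of the string.
Here the pattern fails at index 0, so the call returns None.

None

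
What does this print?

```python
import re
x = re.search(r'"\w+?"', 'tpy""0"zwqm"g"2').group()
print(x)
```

"0"

`re.search` tries every starting position until one works.
The match spans [4:7] → '"0"'.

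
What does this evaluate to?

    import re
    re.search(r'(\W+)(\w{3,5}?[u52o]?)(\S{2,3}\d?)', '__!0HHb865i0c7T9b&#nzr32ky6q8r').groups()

This matches one or more of a non-word character (captured); then 3 to 5 of a word character (lazy), then optionally one of [u52o] (captured); then 2 to 3 of a non-whitespace character, then optionally a digit (captured).
`re.search` scans for the first position where the pattern succeeds.
The match spans [2:10] → '!0HHb865'.
Captured: group 1 = '!', group 2 = '0HH', group 3 = 'b865'.

('!', '0HH', 'b865')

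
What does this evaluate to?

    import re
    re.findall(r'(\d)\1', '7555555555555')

A backreference is literal: `\1` must see the identical characters the first group matched.
`findall` collects group 1 from each match (6 total).

['5', '5', '5', '5', '5', '5']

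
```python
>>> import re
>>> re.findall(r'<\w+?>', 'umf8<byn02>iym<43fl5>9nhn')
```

['<byn02>', '<43fl5>']

No capturing groups, so `findall` returns the 2 full match strings.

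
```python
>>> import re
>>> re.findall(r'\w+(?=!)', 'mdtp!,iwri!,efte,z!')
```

The positive lookaround only admits positions where the adjacent text matches; those characters stay outside the span.
Walking the string: at [0:4] → 'mdtp'; at [6:10] → 'iwri'; at [17:18] → 'z'.
Since nothing is captured, `findall` lists the 3 matched substrings directly.

['mdtp', 'iwri', 'z']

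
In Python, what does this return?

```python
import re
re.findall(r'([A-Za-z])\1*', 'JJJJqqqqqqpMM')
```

['J', 'q', 'p', 'M']

`\1` is not a pattern — it's the concrete string captured by group 1, re-applied verbatim.
`findall` collects group 1 from each match (4 total).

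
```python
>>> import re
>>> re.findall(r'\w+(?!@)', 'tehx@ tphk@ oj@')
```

The negative lookahead/lookbehind blocks any match where the forbidden context is present.
No capturing groups, so `findall` returns the 3 full match strings.

['teh', 'tph', 'o']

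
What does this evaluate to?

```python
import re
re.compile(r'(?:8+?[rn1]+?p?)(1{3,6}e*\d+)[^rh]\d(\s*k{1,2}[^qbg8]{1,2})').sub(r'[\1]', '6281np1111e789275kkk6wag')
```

This matches one or more of a literal '8' (lazy), then one or more of one of [rn1] (lazy), then optionally a literal 'p' (non-capturing group); then 3 to 6 of the literal '1', then zero or more of the literal 'e', then one or more of a digit (captured); then any character except [rh], then a digit; then zero or more of whitespace, then 1 to 2 of the literal 'k', then 1 to 2 of any character except [qbg8] (captured).
Matches: at [2:21] → '81np1111e789275kkk6'.
`\1` in the replacement pulls in group 1's text for each match.

'62[1111e7892]wag'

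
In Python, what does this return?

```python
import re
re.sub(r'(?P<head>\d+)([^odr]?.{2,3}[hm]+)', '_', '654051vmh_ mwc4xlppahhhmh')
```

'__ mwc4xlppahhhmh'

This matches one or more of a digit (captured as 'head'); then optionally any character except [odr], then 2 to 3 of any character, then one or more of one of [hm] (captured).
Matches: at [0:9] → '654051vmh'.
`sub` substitutes '_' at each match site.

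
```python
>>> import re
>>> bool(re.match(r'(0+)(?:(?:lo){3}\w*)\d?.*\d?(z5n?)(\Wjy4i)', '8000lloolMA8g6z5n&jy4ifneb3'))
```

False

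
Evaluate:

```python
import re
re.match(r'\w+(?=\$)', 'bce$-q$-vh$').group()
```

`re.match` only tries the pattern at the start of the string.
The match spans [0:3] → 'bce'.

'bce'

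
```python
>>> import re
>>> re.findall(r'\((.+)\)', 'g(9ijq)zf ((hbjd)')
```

Matches: at [1:17] match '(9ijq)zf ((hbjd)', group 1 = '9ijq)zf ((hbjd'.
With a single group, `findall` returns only what that group captured — 1 item.

['9ijq)zf ((hbjd']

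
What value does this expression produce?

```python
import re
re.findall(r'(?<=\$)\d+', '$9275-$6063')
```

Because the assertion is zero-width, the text it checks is not consumed and won't appear in the result.
Matches: at [1:5] → '9275'; at [7:11] → '6063'.
No capturing groups, so `findall` returns the 2 full match strings.

['9275', '6063']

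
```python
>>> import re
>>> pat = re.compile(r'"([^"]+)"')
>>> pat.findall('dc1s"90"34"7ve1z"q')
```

['90', '7ve1z']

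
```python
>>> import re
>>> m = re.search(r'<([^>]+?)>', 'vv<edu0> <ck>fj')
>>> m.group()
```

'<edu0>'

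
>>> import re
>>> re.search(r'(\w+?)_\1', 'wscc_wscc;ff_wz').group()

`\1` has to match the exact text group 1 already captured.
The match spans [0:9] → 'wscc_wscc'.

'wscc_wscc'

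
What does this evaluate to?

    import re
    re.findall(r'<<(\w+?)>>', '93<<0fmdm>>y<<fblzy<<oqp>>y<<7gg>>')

['0fmdm', 'oqp', '7gg']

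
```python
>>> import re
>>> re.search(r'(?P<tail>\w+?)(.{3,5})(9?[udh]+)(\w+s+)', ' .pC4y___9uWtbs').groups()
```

('pC', '4y___', '9u', 'Wtbs')

The match spans [2:15] → 'pC4y___9uWtbs'.
Captured: group 1 = 'pC', group 2 = '4y___', group 3 = '9u', group 4 = 'Wtbs'.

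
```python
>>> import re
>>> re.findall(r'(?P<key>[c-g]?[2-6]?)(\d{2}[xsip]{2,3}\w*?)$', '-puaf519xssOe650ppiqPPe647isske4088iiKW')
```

[('f5', '19xssOe650ppiqPPe647isske4088iiKW')]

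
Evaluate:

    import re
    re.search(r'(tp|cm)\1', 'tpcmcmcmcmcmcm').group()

'cmcm'

The backreference `\1` re-matches whatever the first group consumed, character for character.
`search` walks the string left to right and returns the first match it finds.
The match spans [2:6] → 'cmcm'.
Captured: group 1 = 'cm'.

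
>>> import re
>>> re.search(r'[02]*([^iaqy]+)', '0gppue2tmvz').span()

(0, 11)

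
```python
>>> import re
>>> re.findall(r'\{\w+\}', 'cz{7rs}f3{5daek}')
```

['{7rs}', '{5daek}']

No capturing groups, so `findall` returns the 2 full match strings.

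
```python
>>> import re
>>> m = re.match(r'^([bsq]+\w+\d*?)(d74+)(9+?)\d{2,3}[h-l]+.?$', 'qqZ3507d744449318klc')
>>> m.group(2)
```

This matches anchored at the start of the string; then one or more of one of [bsq], then one or more of a word character, then zero or more of a digit (lazy) (captured); then the literal 'd7', then one or more of a literal '4' (captured); then one or more of a literal '9' (lazy) (captured); then 2 to 3 of a digit, then one or more of a character in [h-l], then optionally any character; then anchored at the end.
`re.match` only tries the pattern at the start of the string.
The match spans [0:20] → 'qqZ3507d744449318klc'.
Captured: group 1 = 'qqZ3507', group 2 = 'd74444', group 3 = '9'.

'd74444'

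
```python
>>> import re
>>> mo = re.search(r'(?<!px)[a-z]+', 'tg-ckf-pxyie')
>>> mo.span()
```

A negative assertion filters positions out without eating any characters.
`search` walks the string left to right and returns the first match it finds.
The match spans [0:2] → 'tg'.

(0, 2)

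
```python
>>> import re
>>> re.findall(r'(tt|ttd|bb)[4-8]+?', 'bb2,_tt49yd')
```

['tt']

Matches: at [5:8] match 'tt4', group 1 = 'tt'.
Because there's exactly one group, `findall` drops the full match and keeps group 1 from the one hit.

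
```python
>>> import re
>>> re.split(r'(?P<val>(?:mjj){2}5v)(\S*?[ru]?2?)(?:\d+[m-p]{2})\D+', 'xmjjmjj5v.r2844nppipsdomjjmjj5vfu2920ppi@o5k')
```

['x', 'mjjmjj5v', '.r2', '5vfu2920ppi@o5k']

Pattern: the literal 'mjj' repeated 2 times, then the literal '5v' (captured as 'val'); then zero or more of a non-whitespace character (lazy), then optionally one of [ru], then optionally the literal '2' (captured); then one or more of a digit, then exactly 2 of a character in [m-p] (non-capturing group); then one or more of a non-digit.
A `+?`/`*?`/`{m,n}?` starts at its minimum and grows only as far as needed for what follows to match.
Matches to split on: at [1:29] → 'mjjmjj5v.r2844nppipsdomjjmjj'.
The group in the pattern means `split` returns the separators' captures alongside the pieces.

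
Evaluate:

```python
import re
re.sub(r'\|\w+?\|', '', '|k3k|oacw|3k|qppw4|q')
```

'oacwqppw4|q'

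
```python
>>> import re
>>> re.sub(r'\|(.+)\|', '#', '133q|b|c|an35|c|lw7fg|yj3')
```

'133q#yj3'

`sub` substitutes '#' at each match site.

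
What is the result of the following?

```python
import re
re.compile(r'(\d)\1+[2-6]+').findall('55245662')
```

['5']

`\1` is not a pattern — it's the concrete string captured by group 1, re-applied verbatim.
Scanning left to right: at [0:8] match '55245662', group 1 = '5'.
One capturing group, so `findall` returns just the captured substring from the one match — 1 in all.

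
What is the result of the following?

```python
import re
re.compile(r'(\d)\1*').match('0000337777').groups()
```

('0',)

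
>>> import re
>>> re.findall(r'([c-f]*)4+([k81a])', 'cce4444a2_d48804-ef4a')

Pattern: zero or more of a character in [c-f] (captured); then one or more of a literal '4'; then one of [k81a] (captured).
Scanning left to right: at [0:8] match 'cce4444a', groups = ('cce', 'a'); at [10:13] match 'd48', groups = ('d', '8'); at [17:21] match 'ef4a', groups = ('ef', 'a').
Multiple groups make `findall` return tuples — one 2-tuple for each match.

[('cce', 'a'), ('d', '8'), ('ef', 'a')]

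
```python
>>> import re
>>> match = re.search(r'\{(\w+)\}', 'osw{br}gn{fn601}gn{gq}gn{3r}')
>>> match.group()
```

'{br}'

The match spans [3:7] → '{br}'.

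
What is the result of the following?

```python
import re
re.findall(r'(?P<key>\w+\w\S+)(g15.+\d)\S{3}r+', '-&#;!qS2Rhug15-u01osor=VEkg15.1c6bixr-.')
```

Multiple groups make `findall` return tuples — one 2-tuple for the one match.

[('qS2Rhug15-u01osor=VEk', 'g15.1c6')]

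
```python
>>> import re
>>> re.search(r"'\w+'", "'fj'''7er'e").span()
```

(0, 4)

Unlike `match`, `search` isn't anchored — it looks for the pattern anywhere in the string.
The match spans [0:4] → "'fj'".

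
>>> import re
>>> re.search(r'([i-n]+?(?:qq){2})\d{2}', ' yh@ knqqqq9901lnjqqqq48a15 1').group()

'knqqqq99'

The match spans [5:13] → 'knqqqq99'.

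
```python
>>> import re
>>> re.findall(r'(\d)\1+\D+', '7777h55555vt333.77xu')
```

`\1` has to match the exact text group 1 already captured.
Walking the string: at [0:5] match '7777h', group 1 = '7'; at [5:12] match '55555vt', group 1 = '5'; at [12:16] match '333.', group 1 = '3'; at [16:20] match '77xu', group 1 = '7'.
Because there's exactly one group, `findall` drops the full match and keeps group 1 from each hit.

['7', '5', '3', '7']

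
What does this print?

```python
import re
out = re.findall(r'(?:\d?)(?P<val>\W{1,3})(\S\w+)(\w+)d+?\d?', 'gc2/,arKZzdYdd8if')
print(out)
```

[('/,', 'arKZzdY', 'd')]

The pattern matches optionally a digit (non-capturing group); then 1 to 3 of a non-word character (captured as 'val'); then a non-whitespace character, then one or more of a word character (captured); then one or more of a word character (captured); then one or more of the literal 'd' (lazy), then optionally a digit.
3 groups means the one result is a tuple of 3 captured strings — 1 here.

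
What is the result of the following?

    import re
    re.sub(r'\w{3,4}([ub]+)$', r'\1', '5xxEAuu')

Pattern: 3 to 4 of a word character; then one or more of one of [ub] (captured); then anchored at the end.
Matches: at [1:7] → 'xxEAuu'.
The replacement refers to a captured group, so each match is rewritten using its own captured text.

'5uu'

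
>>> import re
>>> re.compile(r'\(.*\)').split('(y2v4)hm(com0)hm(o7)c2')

['', 'c2']

`split` removes every match and returns the 2 fragments in between.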